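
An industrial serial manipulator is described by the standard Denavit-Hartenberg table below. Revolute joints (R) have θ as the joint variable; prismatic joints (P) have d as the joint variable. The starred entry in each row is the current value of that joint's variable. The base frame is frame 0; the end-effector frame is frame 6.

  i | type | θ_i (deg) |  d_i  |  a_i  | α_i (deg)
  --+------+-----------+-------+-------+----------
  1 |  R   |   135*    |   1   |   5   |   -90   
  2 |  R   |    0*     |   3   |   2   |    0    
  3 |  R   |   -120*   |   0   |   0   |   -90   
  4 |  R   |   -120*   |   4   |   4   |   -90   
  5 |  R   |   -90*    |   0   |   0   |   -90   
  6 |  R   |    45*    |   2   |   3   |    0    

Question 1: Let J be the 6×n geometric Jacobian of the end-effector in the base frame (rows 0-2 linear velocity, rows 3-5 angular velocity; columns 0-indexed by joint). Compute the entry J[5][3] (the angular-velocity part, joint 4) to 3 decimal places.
0.500

axis z_3 = (-0.6124,0.6124,0.5000); lever o_n−o_3 = (-8.3829,2.5345,-1.1284)
cross product → J_v[:, 3] = (-1.9582,-4.8825,3.5814)
J_ω[:, 3] = z_3
entry J[5][3] = 0.5000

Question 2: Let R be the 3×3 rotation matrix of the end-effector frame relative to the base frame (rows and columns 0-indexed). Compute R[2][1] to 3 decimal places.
-0.884

End-effector y-axis (col 1 of R) = (0.4665,0.0335,-0.8839)
R[2][1] = -0.8839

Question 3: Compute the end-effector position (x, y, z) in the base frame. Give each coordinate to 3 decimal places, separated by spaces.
after link 1: o_1 = (-3.5355, 3.5355, 1.0000)
after link 2: o_2 = (-7.0711, 2.8284, 1.0000)
after link 3: o_3 = (-7.0711, 2.8284, 1.0000)
after link 4: o_4 = (-12.6772, 3.5355, 1.2679)
after link 5: o_5 = (-12.6772, 3.5355, 1.2679)
after link 6: o_6 = (-15.4540, 5.3629, -0.1284)

-15.454 5.363 -0.128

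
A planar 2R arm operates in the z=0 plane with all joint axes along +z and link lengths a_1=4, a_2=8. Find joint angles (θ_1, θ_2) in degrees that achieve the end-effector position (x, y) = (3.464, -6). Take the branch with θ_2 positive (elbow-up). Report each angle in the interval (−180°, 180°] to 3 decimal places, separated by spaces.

-150.001 120.001

cos θ_2 = (47.9993−4²−8²)/(2·4·8) = -0.5000; θ_2 = 120.0007° (elbow-up)
β = atan2(-6.0000,3.4640) = -60.0007°; ψ = atan2(6.9282,-0.0001) = 90.0007°
θ_1 = β − ψ = -150.0015°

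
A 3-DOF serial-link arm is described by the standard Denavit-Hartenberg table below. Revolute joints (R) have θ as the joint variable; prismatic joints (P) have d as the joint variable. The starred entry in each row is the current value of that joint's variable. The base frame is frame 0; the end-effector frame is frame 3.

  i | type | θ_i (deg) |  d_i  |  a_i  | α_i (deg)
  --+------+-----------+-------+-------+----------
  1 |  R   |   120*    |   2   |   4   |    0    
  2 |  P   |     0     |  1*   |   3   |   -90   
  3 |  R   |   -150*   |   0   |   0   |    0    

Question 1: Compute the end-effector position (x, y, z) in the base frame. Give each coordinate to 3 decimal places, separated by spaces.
after link 1: o_1 = (-2.0000, 3.4641, 2.0000)
after link 2: o_2 = (-3.5000, 6.0622, 3.0000)
after link 3: o_3 = (-3.5000, 6.0622, 3.0000)

-3.500 6.062 3.000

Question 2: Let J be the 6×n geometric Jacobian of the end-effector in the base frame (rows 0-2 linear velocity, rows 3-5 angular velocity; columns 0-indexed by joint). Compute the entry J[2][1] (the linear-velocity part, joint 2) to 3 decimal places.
prismatic axis z_1 = (0.0000,0.0000,1.0000)
J_v[:, 1] = z_1; J_ω[:, 1] = (0,0,0)
entry J[2][1] = 1.0000

1.000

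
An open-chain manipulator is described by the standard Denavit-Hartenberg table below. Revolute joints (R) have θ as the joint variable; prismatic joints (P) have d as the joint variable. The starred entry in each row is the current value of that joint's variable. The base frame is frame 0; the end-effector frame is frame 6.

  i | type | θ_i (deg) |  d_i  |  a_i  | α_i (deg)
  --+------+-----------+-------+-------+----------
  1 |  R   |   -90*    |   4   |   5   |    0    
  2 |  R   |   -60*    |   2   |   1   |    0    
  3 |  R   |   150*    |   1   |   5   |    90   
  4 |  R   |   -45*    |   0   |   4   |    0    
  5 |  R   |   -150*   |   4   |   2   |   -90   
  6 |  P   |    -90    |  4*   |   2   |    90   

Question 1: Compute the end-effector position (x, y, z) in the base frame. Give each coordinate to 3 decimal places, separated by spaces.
3.995 -11.500 0.826

after link 1: o_1 = (0.0000, -5.0000, 4.0000)
after link 2: o_2 = (-0.8660, -5.5000, 6.0000)
after link 3: o_3 = (4.1340, -5.5000, 7.0000)
after link 4: o_4 = (6.9624, -5.5000, 4.1716)
after link 5: o_5 = (5.0306, -9.5000, 4.6892)
after link 6: o_6 = (3.9953, -11.5000, 0.8255)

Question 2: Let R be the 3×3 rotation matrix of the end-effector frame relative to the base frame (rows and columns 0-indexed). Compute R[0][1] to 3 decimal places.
End-effector y-axis (col 1 of R) = (-0.2588,-0.0000,-0.9659)
R[0][1] = -0.2588

-0.259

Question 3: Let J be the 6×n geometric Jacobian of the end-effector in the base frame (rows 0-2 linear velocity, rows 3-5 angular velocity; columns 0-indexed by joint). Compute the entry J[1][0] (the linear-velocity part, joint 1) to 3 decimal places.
axis z_0 = ẑ; lever o_n−o_0 = (3.9953,-11.5000,0.8255)
cross product → J_v[:, 0] = (11.5000,3.9953,-0.0000)
J_ω[:, 0] = z_0
entry J[1][0] = 3.9953

3.995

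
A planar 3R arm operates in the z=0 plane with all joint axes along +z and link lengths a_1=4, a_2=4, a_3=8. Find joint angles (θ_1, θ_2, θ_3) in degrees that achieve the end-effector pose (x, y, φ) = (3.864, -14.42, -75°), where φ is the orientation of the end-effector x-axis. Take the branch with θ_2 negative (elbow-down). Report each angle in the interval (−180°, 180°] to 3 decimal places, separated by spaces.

wrist centre = target − a_3·(cos φ, sin φ) = (1.7934, -6.6926)
cos θ_2 = (48.0073−4²−4²)/(2·4·4) = 0.5002; θ_2 = -59.9850° (elbow-down)
β = atan2(-6.6926,1.7934) = -74.9986°; ψ = atan2(-3.4636,6.0009) = -29.9925°
θ_1 = β − ψ = -45.0061°
θ_3 = φ − θ_1 − θ_2 = 29.9911° (wrapped to (-180°,180°])

-45.006 -59.985 29.991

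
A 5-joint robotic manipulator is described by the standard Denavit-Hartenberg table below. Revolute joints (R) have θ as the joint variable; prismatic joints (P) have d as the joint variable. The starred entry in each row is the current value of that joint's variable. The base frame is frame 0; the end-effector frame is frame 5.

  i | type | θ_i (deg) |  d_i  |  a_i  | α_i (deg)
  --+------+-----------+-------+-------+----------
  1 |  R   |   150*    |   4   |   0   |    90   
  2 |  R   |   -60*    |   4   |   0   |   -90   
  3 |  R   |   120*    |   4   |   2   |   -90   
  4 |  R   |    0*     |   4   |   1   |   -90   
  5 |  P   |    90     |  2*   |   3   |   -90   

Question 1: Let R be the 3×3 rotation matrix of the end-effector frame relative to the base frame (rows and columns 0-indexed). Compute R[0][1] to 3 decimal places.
-0.750

End-effector y-axis (col 1 of R) = (-0.7500,0.4330,0.5000)
R[0][1] = -0.7500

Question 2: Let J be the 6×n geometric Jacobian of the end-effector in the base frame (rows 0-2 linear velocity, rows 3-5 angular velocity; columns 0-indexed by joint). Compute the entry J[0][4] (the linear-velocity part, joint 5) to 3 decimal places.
prismatic axis z_4 = (0.7500,-0.4330,-0.5000)
J_v[:, 4] = z_4; J_ω[:, 4] = (0,0,0)
entry J[0][4] = 0.7500

0.750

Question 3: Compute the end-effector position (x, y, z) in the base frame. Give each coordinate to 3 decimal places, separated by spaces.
after link 1: o_1 = (0.0000, 0.0000, 4.0000)
after link 2: o_2 = (2.0000, 3.4641, 4.0000)
after link 3: o_3 = (-1.4330, 3.4462, 6.8660)
after link 4: o_4 = (0.8505, 3.4372, 10.2990)
after link 5: o_5 = (0.4755, 1.9216, 7.0490)

0.475 1.922 7.049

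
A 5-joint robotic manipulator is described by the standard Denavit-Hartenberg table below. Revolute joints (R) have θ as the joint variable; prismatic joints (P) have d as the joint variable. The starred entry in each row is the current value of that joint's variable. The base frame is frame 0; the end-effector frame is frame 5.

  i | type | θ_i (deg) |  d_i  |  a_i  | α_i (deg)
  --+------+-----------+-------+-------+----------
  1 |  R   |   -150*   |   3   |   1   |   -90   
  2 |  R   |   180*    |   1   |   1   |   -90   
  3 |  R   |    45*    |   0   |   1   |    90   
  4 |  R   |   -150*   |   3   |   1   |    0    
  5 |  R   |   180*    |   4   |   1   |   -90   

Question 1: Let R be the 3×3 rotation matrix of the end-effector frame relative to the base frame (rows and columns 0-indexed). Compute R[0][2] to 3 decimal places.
End-effector z-axis (col 2 of R) = (-0.1294,-0.4830,0.8660)
R[0][2] = -0.1294

-0.129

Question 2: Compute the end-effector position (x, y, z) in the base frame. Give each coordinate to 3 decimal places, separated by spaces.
after link 1: o_1 = (-0.8660, -0.5000, 3.0000)
after link 2: o_2 = (0.5000, -0.8660, 3.0000)
after link 3: o_3 = (0.7588, 0.0999, 3.0000)
after link 4: o_4 = (3.4325, -1.5131, 2.5000)
after link 5: o_5 = (7.5203, -1.7118, 3.0000)

7.520 -1.712 3.000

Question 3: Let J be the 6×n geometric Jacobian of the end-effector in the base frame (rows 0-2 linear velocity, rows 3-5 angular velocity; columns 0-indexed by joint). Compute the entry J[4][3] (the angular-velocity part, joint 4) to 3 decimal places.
axis z_3 = (0.9659,-0.2588,-0.0000); lever o_n−o_3 = (6.7615,-1.8117,-0.0000)
cross product → J_v[:, 3] = (0.0000,0.0000,0.0000)
J_ω[:, 3] = z_3
entry J[4][3] = -0.2588

-0.259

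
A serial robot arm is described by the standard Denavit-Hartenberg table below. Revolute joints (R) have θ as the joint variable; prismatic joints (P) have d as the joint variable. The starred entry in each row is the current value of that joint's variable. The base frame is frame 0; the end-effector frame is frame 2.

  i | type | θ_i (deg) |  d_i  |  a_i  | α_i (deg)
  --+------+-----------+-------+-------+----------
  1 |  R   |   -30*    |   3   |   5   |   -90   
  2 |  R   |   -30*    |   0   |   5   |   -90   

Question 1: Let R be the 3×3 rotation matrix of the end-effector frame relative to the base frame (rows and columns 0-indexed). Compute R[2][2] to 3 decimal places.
-0.866

End-effector z-axis (col 2 of R) = (0.4330,-0.2500,-0.8660)
R[2][2] = -0.8660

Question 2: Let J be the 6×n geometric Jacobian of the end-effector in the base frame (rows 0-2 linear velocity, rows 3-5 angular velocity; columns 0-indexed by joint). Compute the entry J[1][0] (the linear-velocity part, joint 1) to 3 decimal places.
axis z_0 = ẑ; lever o_n−o_0 = (8.0801,-4.6651,5.5000)
cross product → J_v[:, 0] = (4.6651,8.0801,-0.0000)
J_ω[:, 0] = z_0
entry J[1][0] = 8.0801

8.080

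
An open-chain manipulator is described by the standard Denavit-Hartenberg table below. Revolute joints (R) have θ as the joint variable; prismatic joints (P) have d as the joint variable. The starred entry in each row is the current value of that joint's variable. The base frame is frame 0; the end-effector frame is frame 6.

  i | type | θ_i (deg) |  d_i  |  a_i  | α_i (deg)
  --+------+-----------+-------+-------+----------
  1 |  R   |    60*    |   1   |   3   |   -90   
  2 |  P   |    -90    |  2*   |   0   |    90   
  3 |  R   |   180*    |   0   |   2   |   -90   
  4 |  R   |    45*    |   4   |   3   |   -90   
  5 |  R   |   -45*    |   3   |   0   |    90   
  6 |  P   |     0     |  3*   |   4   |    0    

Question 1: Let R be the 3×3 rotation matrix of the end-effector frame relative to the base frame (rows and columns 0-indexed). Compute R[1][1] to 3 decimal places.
End-effector y-axis (col 1 of R) = (0.3536,0.6124,0.7071)
R[1][1] = 0.6124

0.612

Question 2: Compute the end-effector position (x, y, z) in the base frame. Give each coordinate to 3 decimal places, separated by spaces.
9.890 3.230 -1.500

after link 1: o_1 = (1.5000, 2.5981, 1.0000)
after link 2: o_2 = (-0.2321, 3.5981, 1.0000)
after link 3: o_3 = (-0.2321, 3.5981, -1.0000)
after link 4: o_4 = (4.2927, 3.4352, -3.1213)
after link 5: o_5 = (5.3534, 5.2723, -1.0000)
after link 6: o_6 = (9.8900, 3.2304, -1.5000)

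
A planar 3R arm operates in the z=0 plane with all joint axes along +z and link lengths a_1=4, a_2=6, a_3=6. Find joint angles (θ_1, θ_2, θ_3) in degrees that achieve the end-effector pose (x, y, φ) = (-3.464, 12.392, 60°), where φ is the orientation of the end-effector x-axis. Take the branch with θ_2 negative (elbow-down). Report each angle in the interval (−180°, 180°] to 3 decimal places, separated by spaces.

wrist centre = target − a_3·(cos φ, sin φ) = (-6.4640, 7.1958)
cos θ_2 = (93.5635−4²−6²)/(2·4·6) = 0.8659; θ_2 = -30.0136° (elbow-down)
β = atan2(7.1958,-6.4640) = 131.9332°; ψ = atan2(-3.0012,9.1954) = -18.0758°
θ_1 = β − ψ = 150.0090°
θ_3 = φ − θ_1 − θ_2 = -59.9954° (wrapped to (-180°,180°])

150.009 -30.014 -59.995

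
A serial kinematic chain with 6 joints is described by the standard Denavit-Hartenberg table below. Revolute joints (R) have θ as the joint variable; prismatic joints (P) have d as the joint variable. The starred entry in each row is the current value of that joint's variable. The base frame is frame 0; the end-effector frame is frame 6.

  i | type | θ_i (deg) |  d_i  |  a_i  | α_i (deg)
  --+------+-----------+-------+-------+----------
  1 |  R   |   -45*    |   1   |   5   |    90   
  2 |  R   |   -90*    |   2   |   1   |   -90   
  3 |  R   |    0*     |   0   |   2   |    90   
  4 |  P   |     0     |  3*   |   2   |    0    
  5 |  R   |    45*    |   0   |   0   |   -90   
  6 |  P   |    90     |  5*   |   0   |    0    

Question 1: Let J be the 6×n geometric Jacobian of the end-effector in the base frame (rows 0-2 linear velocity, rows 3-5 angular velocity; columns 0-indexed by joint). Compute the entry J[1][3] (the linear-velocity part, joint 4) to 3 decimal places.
prismatic axis z_3 = (-0.7071,-0.7071,0.0000)
J_v[:, 3] = z_3; J_ω[:, 3] = (0,0,0)
entry J[1][3] = -0.7071

-0.707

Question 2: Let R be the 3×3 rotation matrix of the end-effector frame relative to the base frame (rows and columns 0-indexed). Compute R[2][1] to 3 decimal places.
End-effector y-axis (col 1 of R) = (-0.5000,0.5000,0.7071)
R[2][1] = 0.7071

0.707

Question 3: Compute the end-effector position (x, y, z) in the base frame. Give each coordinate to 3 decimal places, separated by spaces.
after link 1: o_1 = (3.5355, -3.5355, 1.0000)
after link 2: o_2 = (2.1213, -4.9497, 0.0000)
after link 3: o_3 = (2.1213, -4.9497, -2.0000)
after link 4: o_4 = (0.0000, -7.0711, -4.0000)
after link 5: o_5 = (0.0000, -7.0711, -4.0000)
after link 6: o_6 = (2.5000, -9.5711, -0.4645)

2.500 -9.571 -0.464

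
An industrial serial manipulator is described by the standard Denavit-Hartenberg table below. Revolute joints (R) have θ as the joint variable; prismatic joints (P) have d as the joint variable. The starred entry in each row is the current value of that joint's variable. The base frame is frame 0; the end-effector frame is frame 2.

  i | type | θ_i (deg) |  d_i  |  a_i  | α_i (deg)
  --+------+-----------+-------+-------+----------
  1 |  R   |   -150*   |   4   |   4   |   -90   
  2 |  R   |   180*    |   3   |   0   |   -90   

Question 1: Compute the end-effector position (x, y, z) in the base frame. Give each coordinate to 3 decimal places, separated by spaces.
-1.964 -4.598 4.000

after link 1: o_1 = (-3.4641, -2.0000, 4.0000)
after link 2: o_2 = (-1.9641, -4.5981, 4.0000)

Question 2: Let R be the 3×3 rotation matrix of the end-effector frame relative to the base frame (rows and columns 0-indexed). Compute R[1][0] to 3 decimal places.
End-effector x-axis (col 0 of R) = (0.8660,0.5000,-0.0000)
R[1][0] = 0.5000

0.500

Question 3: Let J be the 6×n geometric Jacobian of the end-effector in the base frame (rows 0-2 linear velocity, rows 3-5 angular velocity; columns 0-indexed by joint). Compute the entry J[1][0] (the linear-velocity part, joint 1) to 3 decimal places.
-1.964

axis z_0 = ẑ; lever o_n−o_0 = (-1.9641,-4.5981,4.0000)
cross product → J_v[:, 0] = (4.5981,-1.9641,0.0000)
J_ω[:, 0] = z_0
entry J[1][0] = -1.9641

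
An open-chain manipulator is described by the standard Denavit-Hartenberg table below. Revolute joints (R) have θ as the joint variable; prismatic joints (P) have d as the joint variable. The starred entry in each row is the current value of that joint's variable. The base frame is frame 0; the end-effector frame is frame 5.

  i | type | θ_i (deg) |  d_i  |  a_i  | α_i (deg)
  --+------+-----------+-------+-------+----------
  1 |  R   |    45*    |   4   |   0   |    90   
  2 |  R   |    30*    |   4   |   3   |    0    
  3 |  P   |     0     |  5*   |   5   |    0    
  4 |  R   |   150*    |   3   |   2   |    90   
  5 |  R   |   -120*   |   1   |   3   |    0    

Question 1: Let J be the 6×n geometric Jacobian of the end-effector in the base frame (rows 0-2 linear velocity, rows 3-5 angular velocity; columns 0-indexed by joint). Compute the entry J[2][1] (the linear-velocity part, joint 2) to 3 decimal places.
axis z_1 = (0.7071,-0.7071,0.0000); lever o_n−o_1 = (11.1936,-2.1027,5.0000)
cross product → J_v[:, 1] = (-3.5355,-3.5355,6.4282)
J_ω[:, 1] = z_1
entry J[2][1] = 6.4282

6.428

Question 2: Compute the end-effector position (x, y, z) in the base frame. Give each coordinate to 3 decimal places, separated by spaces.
11.194 -2.103 9.000

after link 1: o_1 = (0.0000, 0.0000, 4.0000)
after link 2: o_2 = (4.6655, -0.9913, 5.5000)
after link 3: o_3 = (11.2629, -1.4650, 8.0000)
after link 4: o_4 = (11.9700, -5.0005, 8.0000)
after link 5: o_5 = (11.1936, -2.1027, 9.0000)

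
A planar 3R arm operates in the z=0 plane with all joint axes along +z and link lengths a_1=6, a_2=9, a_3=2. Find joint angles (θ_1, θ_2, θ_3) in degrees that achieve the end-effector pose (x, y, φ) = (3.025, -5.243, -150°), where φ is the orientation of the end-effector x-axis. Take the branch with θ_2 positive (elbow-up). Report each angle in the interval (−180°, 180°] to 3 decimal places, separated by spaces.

wrist centre = target − a_3·(cos φ, sin φ) = (4.7571, -4.2430)
cos θ_2 = (40.6326−6²−9²)/(2·6·9) = -0.7071; θ_2 = 134.9999° (elbow-up)
β = atan2(-4.2430,4.7571) = -41.7310°; ψ = atan2(6.3640,-0.3640) = 93.2731°
θ_1 = β − ψ = -135.0042°
θ_3 = φ − θ_1 − θ_2 = -149.9957° (wrapped to (-180°,180°])

-135.004 135.000 -149.996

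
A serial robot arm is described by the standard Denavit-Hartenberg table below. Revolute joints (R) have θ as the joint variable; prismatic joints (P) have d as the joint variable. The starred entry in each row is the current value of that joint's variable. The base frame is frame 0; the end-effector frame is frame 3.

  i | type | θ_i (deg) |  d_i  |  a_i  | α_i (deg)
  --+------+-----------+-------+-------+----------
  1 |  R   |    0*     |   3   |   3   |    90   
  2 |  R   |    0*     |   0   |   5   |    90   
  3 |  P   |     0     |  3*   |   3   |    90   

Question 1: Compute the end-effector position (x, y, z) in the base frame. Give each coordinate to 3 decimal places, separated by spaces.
after link 1: o_1 = (3.0000, 0.0000, 3.0000)
after link 2: o_2 = (8.0000, 0.0000, 3.0000)
after link 3: o_3 = (11.0000, -0.0000, 0.0000)

11.000 -0.000 0.000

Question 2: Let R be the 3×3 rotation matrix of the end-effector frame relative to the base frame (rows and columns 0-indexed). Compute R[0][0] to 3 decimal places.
End-effector x-axis (col 0 of R) = (1.0000,0.0000,0.0000)
R[0][0] = 1.0000

1.000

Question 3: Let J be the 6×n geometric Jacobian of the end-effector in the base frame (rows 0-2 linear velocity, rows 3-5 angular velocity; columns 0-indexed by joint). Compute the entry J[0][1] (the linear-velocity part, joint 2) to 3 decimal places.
3.000

axis z_1 = (0.0000,-1.0000,0.0000); lever o_n−o_1 = (8.0000,-0.0000,-3.0000)
cross product → J_v[:, 1] = (3.0000,0.0000,8.0000)
J_ω[:, 1] = z_1
entry J[0][1] = 3.0000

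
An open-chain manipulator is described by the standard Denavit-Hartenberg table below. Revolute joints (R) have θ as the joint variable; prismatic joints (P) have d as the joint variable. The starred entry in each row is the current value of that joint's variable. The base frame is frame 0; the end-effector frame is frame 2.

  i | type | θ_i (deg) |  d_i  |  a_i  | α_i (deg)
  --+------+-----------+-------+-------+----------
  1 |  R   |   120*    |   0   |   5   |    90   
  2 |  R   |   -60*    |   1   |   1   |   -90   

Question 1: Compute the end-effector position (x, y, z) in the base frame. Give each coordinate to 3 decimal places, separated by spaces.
after link 1: o_1 = (-2.5000, 4.3301, 0.0000)
after link 2: o_2 = (-1.8840, 5.2631, -0.8660)

-1.884 5.263 -0.866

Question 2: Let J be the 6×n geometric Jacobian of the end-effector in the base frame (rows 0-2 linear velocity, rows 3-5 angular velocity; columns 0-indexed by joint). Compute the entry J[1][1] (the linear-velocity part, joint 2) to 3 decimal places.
0.750

axis z_1 = (0.8660,0.5000,0.0000); lever o_n−o_1 = (0.6160,0.9330,-0.8660)
cross product → J_v[:, 1] = (-0.4330,0.7500,0.5000)
J_ω[:, 1] = z_1
entry J[1][1] = 0.7500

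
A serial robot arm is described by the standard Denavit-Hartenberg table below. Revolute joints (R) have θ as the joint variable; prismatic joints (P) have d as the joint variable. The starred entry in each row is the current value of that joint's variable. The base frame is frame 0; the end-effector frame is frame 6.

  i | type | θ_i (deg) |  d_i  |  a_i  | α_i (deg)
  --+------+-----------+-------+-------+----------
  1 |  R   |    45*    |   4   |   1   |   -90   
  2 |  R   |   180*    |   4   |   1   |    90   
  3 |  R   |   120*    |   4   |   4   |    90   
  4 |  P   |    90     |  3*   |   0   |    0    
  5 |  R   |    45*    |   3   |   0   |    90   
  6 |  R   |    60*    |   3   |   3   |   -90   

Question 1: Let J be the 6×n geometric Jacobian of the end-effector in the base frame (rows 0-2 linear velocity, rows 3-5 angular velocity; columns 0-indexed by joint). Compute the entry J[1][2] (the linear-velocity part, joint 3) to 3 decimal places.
axis z_2 = (0.0000,0.0000,-1.0000); lever o_n−o_2 = (-9.6149,2.6629,-7.1820)
cross product → J_v[:, 2] = (2.6629,9.6149,0.0000)
J_ω[:, 2] = z_2
entry J[1][2] = 9.6149

9.615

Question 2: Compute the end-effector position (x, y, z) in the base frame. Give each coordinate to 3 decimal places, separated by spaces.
after link 1: o_1 = (0.7071, 0.7071, 4.0000)
after link 2: o_2 = (-2.8284, 2.8284, 4.0000)
after link 3: o_3 = (-3.8637, 6.6921, 0.0000)
after link 4: o_4 = (-6.7615, 5.9157, 0.0000)
after link 5: o_5 = (-9.6593, 5.1392, 0.0000)
after link 6: o_6 = (-12.4433, 5.4913, -3.1820)

-12.443 5.491 -3.182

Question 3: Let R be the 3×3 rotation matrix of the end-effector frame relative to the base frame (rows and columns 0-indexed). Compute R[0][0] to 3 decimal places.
-0.745

End-effector x-axis (col 0 of R) = (-0.7450,-0.5657,-0.3536)
R[0][0] = -0.7450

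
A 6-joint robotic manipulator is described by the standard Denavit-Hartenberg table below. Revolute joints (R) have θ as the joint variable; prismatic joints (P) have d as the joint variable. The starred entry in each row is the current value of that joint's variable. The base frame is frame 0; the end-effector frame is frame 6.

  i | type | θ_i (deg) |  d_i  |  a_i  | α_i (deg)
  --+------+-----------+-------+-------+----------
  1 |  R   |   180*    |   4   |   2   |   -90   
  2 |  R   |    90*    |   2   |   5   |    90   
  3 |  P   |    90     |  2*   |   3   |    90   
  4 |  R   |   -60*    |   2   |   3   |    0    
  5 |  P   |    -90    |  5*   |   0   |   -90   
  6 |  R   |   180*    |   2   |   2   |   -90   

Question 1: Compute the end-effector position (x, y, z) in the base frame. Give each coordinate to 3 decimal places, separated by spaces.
after link 1: o_1 = (-2.0000, 0.0000, 4.0000)
after link 2: o_2 = (-2.0000, -2.0000, -1.0000)
after link 3: o_3 = (-4.0000, -5.0000, -1.0000)
after link 4: o_4 = (-1.4019, -6.5000, -3.0000)
after link 5: o_5 = (-1.4019, -6.5000, -8.0000)
after link 6: o_6 = (-0.6699, -9.2321, -8.0000)

-0.670 -9.232 -8.000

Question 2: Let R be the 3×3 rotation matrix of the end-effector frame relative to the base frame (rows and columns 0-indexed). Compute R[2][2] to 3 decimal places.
-1.000

End-effector z-axis (col 2 of R) = (-0.0000,-0.0000,-1.0000)
R[2][2] = -1.0000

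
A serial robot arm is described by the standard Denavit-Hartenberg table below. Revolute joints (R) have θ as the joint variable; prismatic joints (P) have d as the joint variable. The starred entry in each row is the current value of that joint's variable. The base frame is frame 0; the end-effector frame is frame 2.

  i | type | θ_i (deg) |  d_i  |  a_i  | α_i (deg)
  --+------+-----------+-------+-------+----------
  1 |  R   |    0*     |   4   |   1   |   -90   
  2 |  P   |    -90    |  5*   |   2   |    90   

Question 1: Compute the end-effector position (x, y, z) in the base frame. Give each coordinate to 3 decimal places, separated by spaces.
1.000 5.000 6.000

after link 1: o_1 = (1.0000, 0.0000, 4.0000)
after link 2: o_2 = (1.0000, 5.0000, 6.0000)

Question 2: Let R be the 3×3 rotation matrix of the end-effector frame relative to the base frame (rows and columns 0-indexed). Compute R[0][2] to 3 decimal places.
-1.000

End-effector z-axis (col 2 of R) = (-1.0000,0.0000,0.0000)
R[0][2] = -1.0000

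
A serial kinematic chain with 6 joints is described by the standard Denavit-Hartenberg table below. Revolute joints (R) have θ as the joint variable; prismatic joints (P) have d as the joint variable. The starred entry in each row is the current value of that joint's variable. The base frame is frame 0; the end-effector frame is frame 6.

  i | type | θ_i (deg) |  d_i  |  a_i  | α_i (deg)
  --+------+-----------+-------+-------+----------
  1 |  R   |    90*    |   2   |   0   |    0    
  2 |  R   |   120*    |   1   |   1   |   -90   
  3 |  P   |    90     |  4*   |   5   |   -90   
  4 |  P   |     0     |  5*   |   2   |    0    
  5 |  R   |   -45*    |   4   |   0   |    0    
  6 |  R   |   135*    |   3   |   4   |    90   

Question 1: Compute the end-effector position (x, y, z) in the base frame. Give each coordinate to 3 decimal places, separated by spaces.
after link 1: o_1 = (0.0000, 0.0000, 2.0000)
after link 2: o_2 = (-0.8660, -0.5000, 3.0000)
after link 3: o_3 = (1.1340, -3.9641, -2.0000)
after link 4: o_4 = (5.4641, -1.4641, -4.0000)
after link 5: o_5 = (8.9282, 0.5359, -4.0000)
after link 6: o_6 = (9.5263, 5.5000, -4.0000)

9.526 5.500 -4.000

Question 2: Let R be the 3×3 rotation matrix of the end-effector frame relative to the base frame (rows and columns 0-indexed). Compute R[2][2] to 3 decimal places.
End-effector z-axis (col 2 of R) = (0.0000,-0.0000,-1.0000)
R[2][2] = -1.0000

-1.000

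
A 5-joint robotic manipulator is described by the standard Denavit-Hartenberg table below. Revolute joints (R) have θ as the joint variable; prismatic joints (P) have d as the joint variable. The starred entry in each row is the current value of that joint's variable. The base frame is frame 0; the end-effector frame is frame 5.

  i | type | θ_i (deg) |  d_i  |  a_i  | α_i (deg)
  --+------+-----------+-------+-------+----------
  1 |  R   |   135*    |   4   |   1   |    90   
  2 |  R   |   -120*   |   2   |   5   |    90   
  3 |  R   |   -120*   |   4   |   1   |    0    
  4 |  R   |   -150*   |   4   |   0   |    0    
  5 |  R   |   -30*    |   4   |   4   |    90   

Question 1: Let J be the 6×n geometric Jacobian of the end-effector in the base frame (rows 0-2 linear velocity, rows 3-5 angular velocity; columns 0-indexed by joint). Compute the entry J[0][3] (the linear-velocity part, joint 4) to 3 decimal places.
0.189

axis z_3 = (0.6124,-0.6124,0.5000); lever o_n−o_3 = (8.0556,-3.1566,2.2679)
cross product → J_v[:, 3] = (0.1895,2.6390,3.0000)
J_ω[:, 3] = z_3
entry J[0][3] = 0.1895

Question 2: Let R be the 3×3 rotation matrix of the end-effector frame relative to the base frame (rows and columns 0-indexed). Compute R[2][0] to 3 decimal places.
End-effector x-axis (col 0 of R) = (0.7891,0.4356,-0.4330)
R[2][0] = -0.4330

-0.433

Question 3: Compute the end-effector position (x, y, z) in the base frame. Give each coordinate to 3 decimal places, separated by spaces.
12.191 -5.688 4.371

after link 1: o_1 = (-0.7071, 0.7071, 4.0000)
after link 2: o_2 = (2.4749, 0.3536, -0.3301)
after link 3: o_3 = (4.1352, -2.5315, 2.1029)
after link 4: o_4 = (6.5847, -4.9810, 4.1029)
after link 5: o_5 = (12.1908, -5.6881, 4.3708)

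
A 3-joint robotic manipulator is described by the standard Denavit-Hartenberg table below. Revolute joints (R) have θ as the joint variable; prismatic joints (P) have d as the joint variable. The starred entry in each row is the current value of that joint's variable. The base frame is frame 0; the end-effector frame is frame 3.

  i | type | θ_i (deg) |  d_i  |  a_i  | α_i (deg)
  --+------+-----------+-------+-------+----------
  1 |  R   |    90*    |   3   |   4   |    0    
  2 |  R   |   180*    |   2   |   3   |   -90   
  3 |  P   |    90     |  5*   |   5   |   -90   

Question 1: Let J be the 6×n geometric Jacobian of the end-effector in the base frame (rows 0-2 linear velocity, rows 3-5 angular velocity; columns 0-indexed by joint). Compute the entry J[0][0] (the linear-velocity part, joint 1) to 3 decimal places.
axis z_0 = ẑ; lever o_n−o_0 = (5.0000,1.0000,0.0000)
cross product → J_v[:, 0] = (-1.0000,5.0000,0.0000)
J_ω[:, 0] = z_0
entry J[0][0] = -1.0000

-1.000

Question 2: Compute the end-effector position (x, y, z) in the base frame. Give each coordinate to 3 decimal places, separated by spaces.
5.000 1.000 0.000

after link 1: o_1 = (0.0000, 4.0000, 3.0000)
after link 2: o_2 = (-0.0000, 1.0000, 5.0000)
after link 3: o_3 = (5.0000, 1.0000, 0.0000)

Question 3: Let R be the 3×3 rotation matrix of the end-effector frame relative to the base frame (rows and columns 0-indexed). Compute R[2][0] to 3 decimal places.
End-effector x-axis (col 0 of R) = (0.0000,-0.0000,-1.0000)
R[2][0] = -1.0000

-1.000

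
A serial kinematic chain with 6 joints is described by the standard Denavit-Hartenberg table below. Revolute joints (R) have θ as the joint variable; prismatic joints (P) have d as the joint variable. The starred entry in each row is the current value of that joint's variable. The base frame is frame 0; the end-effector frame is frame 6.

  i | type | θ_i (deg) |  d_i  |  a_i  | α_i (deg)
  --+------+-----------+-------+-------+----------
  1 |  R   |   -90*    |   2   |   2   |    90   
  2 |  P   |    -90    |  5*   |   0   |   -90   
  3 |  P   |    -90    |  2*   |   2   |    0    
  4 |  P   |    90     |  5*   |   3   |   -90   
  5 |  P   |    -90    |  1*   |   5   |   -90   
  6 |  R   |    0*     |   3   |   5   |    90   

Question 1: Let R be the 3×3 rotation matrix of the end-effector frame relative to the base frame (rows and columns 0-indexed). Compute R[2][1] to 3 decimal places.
End-effector y-axis (col 1 of R) = (-0.0000,0.0000,-1.0000)
R[2][1] = -1.0000

-1.000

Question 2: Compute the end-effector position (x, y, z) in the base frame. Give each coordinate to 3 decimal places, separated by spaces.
-6.000 -19.000 -4.000

after link 1: o_1 = (0.0000, -2.0000, 2.0000)
after link 2: o_2 = (-5.0000, -2.0000, 2.0000)
after link 3: o_3 = (-7.0000, -4.0000, 2.0000)
after link 4: o_4 = (-7.0000, -9.0000, -1.0000)
after link 5: o_5 = (-6.0000, -14.0000, -1.0000)
after link 6: o_6 = (-6.0000, -19.0000, -4.0000)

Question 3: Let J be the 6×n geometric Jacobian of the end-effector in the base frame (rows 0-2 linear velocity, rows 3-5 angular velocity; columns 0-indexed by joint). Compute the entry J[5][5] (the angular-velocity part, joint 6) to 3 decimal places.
-1.000

axis z_5 = (0.0000,-0.0000,-1.0000); lever o_n−o_5 = (0.0000,-5.0000,-3.0000)
cross product → J_v[:, 5] = (-5.0000,0.0000,-0.0000)
J_ω[:, 5] = z_5
entry J[5][5] = -1.0000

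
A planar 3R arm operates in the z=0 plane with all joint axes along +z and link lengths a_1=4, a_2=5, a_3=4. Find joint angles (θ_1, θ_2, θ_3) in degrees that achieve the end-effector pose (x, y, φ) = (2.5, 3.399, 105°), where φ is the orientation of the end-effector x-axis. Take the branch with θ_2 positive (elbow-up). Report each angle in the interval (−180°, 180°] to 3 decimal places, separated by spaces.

wrist centre = target − a_3·(cos φ, sin φ) = (3.5353, -0.4647)
cos θ_2 = (12.7141−4²−5²)/(2·4·5) = -0.7071; θ_2 = 135.0032° (elbow-up)
β = atan2(-0.4647,3.5353) = -7.4885°; ψ = atan2(3.5353,0.4643) = 82.5186°
θ_1 = β − ψ = -90.0071°
θ_3 = φ − θ_1 − θ_2 = 60.0038° (wrapped to (-180°,180°])

-90.007 135.003 60.004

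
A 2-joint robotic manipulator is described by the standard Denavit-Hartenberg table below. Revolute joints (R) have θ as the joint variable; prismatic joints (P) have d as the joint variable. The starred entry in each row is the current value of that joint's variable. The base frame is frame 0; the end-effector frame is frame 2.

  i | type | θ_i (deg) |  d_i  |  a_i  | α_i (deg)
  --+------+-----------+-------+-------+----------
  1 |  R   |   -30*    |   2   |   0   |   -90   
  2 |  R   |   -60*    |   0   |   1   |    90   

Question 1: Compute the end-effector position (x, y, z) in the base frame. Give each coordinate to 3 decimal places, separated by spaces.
after link 1: o_1 = (0.0000, 0.0000, 2.0000)
after link 2: o_2 = (0.4330, -0.2500, 2.8660)

0.433 -0.250 2.866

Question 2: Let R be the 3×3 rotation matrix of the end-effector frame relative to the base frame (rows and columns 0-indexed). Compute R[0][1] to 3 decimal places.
End-effector y-axis (col 1 of R) = (0.5000,0.8660,0.0000)
R[0][1] = 0.5000

0.500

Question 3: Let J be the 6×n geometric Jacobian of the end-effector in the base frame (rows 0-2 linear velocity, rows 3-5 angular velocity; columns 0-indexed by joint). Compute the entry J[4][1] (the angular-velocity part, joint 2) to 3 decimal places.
0.866

axis z_1 = (0.5000,0.8660,0.0000); lever o_n−o_1 = (0.4330,-0.2500,0.8660)
cross product → J_v[:, 1] = (0.7500,-0.4330,-0.5000)
J_ω[:, 1] = z_1
entry J[4][1] = 0.8660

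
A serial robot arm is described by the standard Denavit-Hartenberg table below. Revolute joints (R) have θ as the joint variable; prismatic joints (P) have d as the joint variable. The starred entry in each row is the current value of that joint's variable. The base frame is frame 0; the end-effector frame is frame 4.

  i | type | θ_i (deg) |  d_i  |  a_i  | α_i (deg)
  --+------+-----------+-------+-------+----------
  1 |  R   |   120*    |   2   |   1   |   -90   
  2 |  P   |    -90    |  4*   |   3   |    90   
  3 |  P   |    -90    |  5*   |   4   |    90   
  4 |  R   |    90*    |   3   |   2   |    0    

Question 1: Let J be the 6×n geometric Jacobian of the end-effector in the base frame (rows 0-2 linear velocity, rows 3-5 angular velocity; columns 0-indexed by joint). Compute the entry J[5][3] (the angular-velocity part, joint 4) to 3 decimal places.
axis z_3 = (0.0000,-0.0000,-1.0000); lever o_n−o_3 = (1.0000,-1.7321,-3.0000)
cross product → J_v[:, 3] = (-1.7321,-1.0000,-0.0000)
J_ω[:, 3] = z_3
entry J[5][3] = -1.0000

-1.000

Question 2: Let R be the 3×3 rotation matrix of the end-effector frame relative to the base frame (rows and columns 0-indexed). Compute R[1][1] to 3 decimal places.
-0.500

End-effector y-axis (col 1 of R) = (-0.8660,-0.5000,0.0000)
R[1][1] = -0.5000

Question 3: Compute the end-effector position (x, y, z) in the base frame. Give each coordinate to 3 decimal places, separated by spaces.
after link 1: o_1 = (-0.5000, 0.8660, 2.0000)
after link 2: o_2 = (-3.9641, -1.1340, 5.0000)
after link 3: o_3 = (2.0000, -3.4641, 5.0000)
after link 4: o_4 = (3.0000, -5.1962, 2.0000)

3.000 -5.196 2.000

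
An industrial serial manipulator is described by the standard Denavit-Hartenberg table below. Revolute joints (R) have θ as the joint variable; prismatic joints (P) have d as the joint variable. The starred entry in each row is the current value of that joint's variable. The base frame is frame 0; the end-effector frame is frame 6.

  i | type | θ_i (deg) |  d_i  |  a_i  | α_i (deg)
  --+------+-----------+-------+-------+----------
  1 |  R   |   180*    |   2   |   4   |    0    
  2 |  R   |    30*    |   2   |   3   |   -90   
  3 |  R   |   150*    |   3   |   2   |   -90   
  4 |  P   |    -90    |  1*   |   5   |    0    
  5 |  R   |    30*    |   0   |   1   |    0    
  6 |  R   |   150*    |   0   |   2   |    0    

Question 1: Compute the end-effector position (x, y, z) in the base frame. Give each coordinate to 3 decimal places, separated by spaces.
-0.857 -6.114 3.616

after link 1: o_1 = (-4.0000, 0.0000, 2.0000)
after link 2: o_2 = (-6.5981, -1.5000, 4.0000)
after link 3: o_3 = (-3.5981, -3.2321, 3.0000)
after link 4: o_4 = (-0.6651, -7.3122, 3.8660)
after link 5: o_5 = (0.1429, -7.8457, 3.6160)
after link 6: o_6 = (-0.8571, -6.1136, 3.6160)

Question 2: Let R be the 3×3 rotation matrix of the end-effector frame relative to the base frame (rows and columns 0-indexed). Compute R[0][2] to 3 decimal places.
0.433

End-effector z-axis (col 2 of R) = (0.4330,0.2500,0.8660)
R[0][2] = 0.4330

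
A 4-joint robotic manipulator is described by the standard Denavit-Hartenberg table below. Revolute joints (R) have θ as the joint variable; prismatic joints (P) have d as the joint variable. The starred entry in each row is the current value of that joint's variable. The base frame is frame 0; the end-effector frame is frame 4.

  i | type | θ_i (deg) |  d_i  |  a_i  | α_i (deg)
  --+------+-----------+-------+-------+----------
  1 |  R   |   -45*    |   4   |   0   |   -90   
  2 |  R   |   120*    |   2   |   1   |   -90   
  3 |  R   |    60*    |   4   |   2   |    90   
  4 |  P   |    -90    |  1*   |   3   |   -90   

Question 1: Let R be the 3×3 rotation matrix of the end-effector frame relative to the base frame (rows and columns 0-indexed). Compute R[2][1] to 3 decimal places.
End-effector y-axis (col 1 of R) = (-0.0474,-0.6597,0.7500)
R[2][1] = 0.7500

0.750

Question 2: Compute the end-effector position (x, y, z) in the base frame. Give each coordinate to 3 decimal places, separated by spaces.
-1.083 2.169 2.018

after link 1: o_1 = (0.0000, 0.0000, 4.0000)
after link 2: o_2 = (1.0607, 1.7678, 3.1340)
after link 3: o_3 = (-2.9671, 3.3461, 4.2679)
after link 4: o_4 = (-1.0826, 2.1687, 2.0179)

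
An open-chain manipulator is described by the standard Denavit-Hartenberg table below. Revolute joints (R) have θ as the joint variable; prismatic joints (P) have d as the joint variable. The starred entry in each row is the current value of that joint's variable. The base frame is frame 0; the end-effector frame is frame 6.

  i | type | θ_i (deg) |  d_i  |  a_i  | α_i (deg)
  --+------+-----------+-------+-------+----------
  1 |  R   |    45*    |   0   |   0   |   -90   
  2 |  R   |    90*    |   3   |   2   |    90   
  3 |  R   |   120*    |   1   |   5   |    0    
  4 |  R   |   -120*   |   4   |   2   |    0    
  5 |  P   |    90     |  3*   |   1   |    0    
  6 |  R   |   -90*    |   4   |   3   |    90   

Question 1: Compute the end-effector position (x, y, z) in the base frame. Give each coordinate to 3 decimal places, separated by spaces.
2.595 14.376 -4.500

after link 1: o_1 = (0.0000, 0.0000, 0.0000)
after link 2: o_2 = (-2.1213, 2.1213, -2.0000)
after link 3: o_3 = (-4.4761, 5.8903, 0.5000)
after link 4: o_4 = (-1.6476, 8.7187, -1.5000)
after link 5: o_5 = (-0.2334, 11.5471, -1.5000)
after link 6: o_6 = (2.5950, 14.3756, -4.5000)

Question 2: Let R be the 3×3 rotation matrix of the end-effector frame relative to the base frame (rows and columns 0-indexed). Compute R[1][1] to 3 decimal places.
End-effector y-axis (col 1 of R) = (0.7071,0.7071,0.0000)
R[1][1] = 0.7071

0.707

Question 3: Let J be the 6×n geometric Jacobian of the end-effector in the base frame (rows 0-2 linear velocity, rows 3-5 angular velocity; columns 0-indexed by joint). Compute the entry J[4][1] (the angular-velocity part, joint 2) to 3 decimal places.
axis z_1 = (-0.7071,0.7071,0.0000); lever o_n−o_1 = (2.5950,14.3756,-4.5000)
cross product → J_v[:, 1] = (-3.1820,-3.1820,-12.0000)
J_ω[:, 1] = z_1
entry J[4][1] = 0.7071

0.707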